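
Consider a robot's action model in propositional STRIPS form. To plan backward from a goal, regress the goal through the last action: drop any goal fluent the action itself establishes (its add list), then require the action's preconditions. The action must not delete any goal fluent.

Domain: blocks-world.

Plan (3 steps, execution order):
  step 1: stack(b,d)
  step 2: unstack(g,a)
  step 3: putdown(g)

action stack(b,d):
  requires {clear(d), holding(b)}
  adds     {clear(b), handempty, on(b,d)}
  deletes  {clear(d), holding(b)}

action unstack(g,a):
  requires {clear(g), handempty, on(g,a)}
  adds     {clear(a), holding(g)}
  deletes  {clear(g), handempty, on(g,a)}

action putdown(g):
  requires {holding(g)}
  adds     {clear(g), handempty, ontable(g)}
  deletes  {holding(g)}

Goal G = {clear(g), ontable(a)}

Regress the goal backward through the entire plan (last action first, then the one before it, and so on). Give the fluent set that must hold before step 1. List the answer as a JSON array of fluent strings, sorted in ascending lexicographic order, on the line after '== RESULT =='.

Regress step by step:
  through step 3 (putdown(g)): drop {clear(g)}, keep {ontable(a)}, require {holding(g)}
    → {holding(g), ontable(a)}
  through step 2 (unstack(g,a)): drop {holding(g)}, keep {ontable(a)}, require {clear(g), handempty, on(g,a)}
    → {clear(g), handempty, on(g,a), ontable(a)}
  through step 1 (stack(b,d)): drop {handempty}, keep {clear(g), on(g,a), ontable(a)}, require {clear(d), holding(b)}
    → {clear(d), clear(g), holding(b), on(g,a), ontable(a)}

== RESULT ==
["clear(d)", "clear(g)", "holding(b)", "on(g,a)", "ontable(a)"]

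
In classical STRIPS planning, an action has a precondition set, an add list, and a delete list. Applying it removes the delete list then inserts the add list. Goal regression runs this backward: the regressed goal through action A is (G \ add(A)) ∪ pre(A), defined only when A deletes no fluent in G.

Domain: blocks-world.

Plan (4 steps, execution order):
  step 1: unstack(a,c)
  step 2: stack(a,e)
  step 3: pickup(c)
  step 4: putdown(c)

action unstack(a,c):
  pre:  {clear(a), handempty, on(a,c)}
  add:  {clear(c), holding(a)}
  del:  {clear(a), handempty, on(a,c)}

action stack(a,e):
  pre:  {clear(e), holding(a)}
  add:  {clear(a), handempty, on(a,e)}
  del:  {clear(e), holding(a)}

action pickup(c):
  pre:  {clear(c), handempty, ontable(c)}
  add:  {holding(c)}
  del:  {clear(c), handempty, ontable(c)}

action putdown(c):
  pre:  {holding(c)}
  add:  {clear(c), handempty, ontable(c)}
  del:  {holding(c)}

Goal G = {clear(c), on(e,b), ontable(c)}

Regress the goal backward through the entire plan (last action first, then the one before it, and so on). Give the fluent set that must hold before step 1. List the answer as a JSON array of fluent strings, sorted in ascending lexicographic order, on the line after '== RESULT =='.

Regress step by step:
  through step 4 (putdown(c)): drop {clear(c), ontable(c)}, keep {on(e,b)}, require {holding(c)}
    → {holding(c), on(e,b)}
  through step 3 (pickup(c)): drop {holding(c)}, keep {on(e,b)}, require {clear(c), handempty, ontable(c)}
    → {clear(c), handempty, on(e,b), ontable(c)}
  through step 2 (stack(a,e)): drop {handempty}, keep {clear(c), on(e,b), ontable(c)}, require {clear(e), holding(a)}
    → {clear(c), clear(e), holding(a), on(e,b), ontable(c)}
  through step 1 (unstack(a,c)): drop {clear(c), holding(a)}, keep {clear(e), on(e,b), ontable(c)}, require {clear(a), handempty, on(a,c)}
    → {clear(a), clear(e), handempty, on(a,c), on(e,b), ontable(c)}

== RESULT ==
["clear(a)", "clear(e)", "handempty", "on(a,c)", "on(e,b)", "ontable(c)"]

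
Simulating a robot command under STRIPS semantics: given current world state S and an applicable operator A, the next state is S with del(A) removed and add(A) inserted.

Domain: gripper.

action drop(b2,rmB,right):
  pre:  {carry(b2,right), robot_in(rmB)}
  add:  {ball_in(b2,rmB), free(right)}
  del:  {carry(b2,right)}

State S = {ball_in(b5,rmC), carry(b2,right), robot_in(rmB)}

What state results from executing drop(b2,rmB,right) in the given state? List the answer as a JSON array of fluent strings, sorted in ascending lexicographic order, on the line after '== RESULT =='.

Progress:
  pre ⊆ S: {carry(b2,right), robot_in(rmB)} ⊆ S  — applicable
  S \ del = {ball_in(b5,rmC), robot_in(rmB)}
  ∪ add   = {ball_in(b2,rmB), ball_in(b5,rmC), free(right), robot_in(rmB)}

== RESULT ==
["ball_in(b2,rmB)", "ball_in(b5,rmC)", "free(right)", "robot_in(rmB)"]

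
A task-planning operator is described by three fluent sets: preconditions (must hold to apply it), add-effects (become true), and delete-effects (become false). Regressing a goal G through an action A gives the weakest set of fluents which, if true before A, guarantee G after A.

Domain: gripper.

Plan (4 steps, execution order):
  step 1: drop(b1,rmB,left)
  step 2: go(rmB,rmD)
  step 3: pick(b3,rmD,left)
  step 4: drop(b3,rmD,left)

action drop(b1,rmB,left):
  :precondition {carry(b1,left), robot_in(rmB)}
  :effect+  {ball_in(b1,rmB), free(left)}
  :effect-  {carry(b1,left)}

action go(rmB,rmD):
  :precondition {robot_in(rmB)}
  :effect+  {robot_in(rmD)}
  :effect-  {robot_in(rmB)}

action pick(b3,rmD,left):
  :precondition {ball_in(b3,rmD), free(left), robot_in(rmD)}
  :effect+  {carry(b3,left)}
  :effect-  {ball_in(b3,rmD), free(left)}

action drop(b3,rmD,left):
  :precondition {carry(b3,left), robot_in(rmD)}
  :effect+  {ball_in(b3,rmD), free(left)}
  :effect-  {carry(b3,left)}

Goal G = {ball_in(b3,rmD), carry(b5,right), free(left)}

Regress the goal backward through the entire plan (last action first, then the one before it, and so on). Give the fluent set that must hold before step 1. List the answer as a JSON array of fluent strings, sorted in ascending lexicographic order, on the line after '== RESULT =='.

Work backward from the goal:
  through step 4 (drop(b3,rmD,left)): drop {ball_in(b3,rmD), free(left)}, keep {carry(b5,right)}, require {carry(b3,left), robot_in(rmD)}
    → {carry(b3,left), carry(b5,right), robot_in(rmD)}
  through step 3 (pick(b3,rmD,left)): drop {carry(b3,left)}, keep {carry(b5,right), robot_in(rmD)}, require {ball_in(b3,rmD), free(left), robot_in(rmD)}
    → {ball_in(b3,rmD), carry(b5,right), free(left), robot_in(rmD)}
  through step 2 (go(rmB,rmD)): drop {robot_in(rmD)}, keep {ball_in(b3,rmD), carry(b5,right), free(left)}, require {robot_in(rmB)}
    → {ball_in(b3,rmD), carry(b5,right), free(left), robot_in(rmB)}
  through step 1 (drop(b1,rmB,left)): drop {free(left)}, keep {ball_in(b3,rmD), carry(b5,right), robot_in(rmB)}, require {carry(b1,left), robot_in(rmB)}
    → {ball_in(b3,rmD), carry(b1,left), carry(b5,right), robot_in(rmB)}

== RESULT ==
["ball_in(b3,rmD)", "carry(b1,left)", "carry(b5,right)", "robot_in(rmB)"]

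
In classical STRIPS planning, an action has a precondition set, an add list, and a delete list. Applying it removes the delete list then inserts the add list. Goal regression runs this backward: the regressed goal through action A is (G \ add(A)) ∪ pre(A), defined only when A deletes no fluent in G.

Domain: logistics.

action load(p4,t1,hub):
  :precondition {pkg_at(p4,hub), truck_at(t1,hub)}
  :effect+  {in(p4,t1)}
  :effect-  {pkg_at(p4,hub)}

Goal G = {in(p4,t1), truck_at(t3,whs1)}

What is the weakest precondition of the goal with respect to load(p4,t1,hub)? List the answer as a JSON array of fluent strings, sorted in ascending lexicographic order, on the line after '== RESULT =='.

Compute (G \ add) ∪ pre:
  G ∩ del = {}  (empty — regression defined)
  G \ add = {in(p4,t1), truck_at(t3,whs1)} \ {in(p4,t1)} = {truck_at(t3,whs1)}
  ∪ pre   = {truck_at(t3,whs1)} ∪ {pkg_at(p4,hub), truck_at(t1,hub)}
          = {pkg_at(p4,hub), truck_at(t1,hub), truck_at(t3,whs1)}

== RESULT ==
["pkg_at(p4,hub)", "truck_at(t1,hub)", "truck_at(t3,whs1)"]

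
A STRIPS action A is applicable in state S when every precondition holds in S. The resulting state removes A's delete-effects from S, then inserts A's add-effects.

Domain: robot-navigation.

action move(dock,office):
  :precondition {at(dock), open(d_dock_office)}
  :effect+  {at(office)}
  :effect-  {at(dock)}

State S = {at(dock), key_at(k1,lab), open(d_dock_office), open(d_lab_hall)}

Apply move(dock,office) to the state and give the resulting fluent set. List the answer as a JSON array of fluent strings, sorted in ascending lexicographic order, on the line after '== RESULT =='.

Compute (S \ del) ∪ add:
  pre ⊆ S: {at(dock), open(d_dock_office)} ⊆ S  — applicable
  S \ del = {key_at(k1,lab), open(d_dock_office), open(d_lab_hall)}
  ∪ add   = {at(office), key_at(k1,lab), open(d_dock_office), open(d_lab_hall)}

== RESULT ==
["at(office)", "key_at(k1,lab)", "open(d_dock_office)", "open(d_lab_hall)"]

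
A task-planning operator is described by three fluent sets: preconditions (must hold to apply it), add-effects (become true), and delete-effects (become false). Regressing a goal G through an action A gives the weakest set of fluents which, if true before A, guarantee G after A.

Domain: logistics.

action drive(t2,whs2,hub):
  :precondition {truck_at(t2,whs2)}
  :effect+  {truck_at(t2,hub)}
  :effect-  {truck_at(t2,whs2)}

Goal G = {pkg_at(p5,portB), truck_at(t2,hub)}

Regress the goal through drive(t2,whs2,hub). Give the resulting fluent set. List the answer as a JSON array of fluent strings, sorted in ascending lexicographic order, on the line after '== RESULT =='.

Compute (G \ add) ∪ pre:
  G ∩ del = {}  (empty — regression defined)
  G \ add = {pkg_at(p5,portB), truck_at(t2,hub)} \ {truck_at(t2,hub)} = {pkg_at(p5,portB)}
  ∪ pre   = {pkg_at(p5,portB)} ∪ {truck_at(t2,whs2)}
          = {pkg_at(p5,portB), truck_at(t2,whs2)}

== RESULT ==
["pkg_at(p5,portB)", "truck_at(t2,whs2)"]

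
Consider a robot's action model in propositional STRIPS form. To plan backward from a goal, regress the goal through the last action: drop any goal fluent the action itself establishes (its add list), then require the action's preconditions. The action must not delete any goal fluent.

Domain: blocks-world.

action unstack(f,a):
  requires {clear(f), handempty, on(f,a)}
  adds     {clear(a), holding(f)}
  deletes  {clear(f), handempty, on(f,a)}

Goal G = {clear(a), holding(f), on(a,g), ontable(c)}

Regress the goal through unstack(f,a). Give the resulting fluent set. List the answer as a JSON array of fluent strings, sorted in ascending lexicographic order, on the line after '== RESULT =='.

Compute (G \ add) ∪ pre:
  G ∩ del = {}  (empty — regression defined)
  G \ add = {clear(a), holding(f), on(a,g), ontable(c)} \ {clear(a), holding(f)} = {on(a,g), ontable(c)}
  ∪ pre   = {on(a,g), ontable(c)} ∪ {clear(f), handempty, on(f,a)}
          = {clear(f), handempty, on(a,g), on(f,a), ontable(c)}

== RESULT ==
["clear(f)", "handempty", "on(a,g)", "on(f,a)", "ontable(c)"]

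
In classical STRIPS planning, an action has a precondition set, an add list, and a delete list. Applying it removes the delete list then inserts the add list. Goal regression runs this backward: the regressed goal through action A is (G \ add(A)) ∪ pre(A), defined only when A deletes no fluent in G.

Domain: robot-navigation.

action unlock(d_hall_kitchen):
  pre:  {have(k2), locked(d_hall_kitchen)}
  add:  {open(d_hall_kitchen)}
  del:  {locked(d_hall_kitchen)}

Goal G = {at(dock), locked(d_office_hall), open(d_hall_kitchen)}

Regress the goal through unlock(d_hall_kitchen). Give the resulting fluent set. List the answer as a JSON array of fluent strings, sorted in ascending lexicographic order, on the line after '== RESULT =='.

Regress:
  G ∩ del = {}  (empty — regression defined)
  G \ add = {at(dock), locked(d_office_hall), open(d_hall_kitchen)} \ {open(d_hall_kitchen)} = {at(dock), locked(d_office_hall)}
  ∪ pre   = {at(dock), locked(d_office_hall)} ∪ {have(k2), locked(d_hall_kitchen)}
          = {at(dock), have(k2), locked(d_hall_kitchen), locked(d_office_hall)}

== RESULT ==
["at(dock)", "have(k2)", "locked(d_hall_kitchen)", "locked(d_office_hall)"]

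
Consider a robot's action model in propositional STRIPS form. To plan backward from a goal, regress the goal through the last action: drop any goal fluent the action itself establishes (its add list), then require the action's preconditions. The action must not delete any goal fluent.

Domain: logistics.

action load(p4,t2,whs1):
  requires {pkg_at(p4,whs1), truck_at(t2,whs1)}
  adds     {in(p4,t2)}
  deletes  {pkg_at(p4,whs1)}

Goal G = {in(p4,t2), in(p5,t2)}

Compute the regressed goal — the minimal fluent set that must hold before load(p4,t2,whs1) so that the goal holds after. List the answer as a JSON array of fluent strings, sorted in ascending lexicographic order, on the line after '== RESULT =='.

Regress:
  G ∩ del = {}  (empty — regression defined)
  G \ add = {in(p4,t2), in(p5,t2)} \ {in(p4,t2)} = {in(p5,t2)}
  ∪ pre   = {in(p5,t2)} ∪ {pkg_at(p4,whs1), truck_at(t2,whs1)}
          = {in(p5,t2), pkg_at(p4,whs1), truck_at(t2,whs1)}

== RESULT ==
["in(p5,t2)", "pkg_at(p4,whs1)", "truck_at(t2,whs1)"]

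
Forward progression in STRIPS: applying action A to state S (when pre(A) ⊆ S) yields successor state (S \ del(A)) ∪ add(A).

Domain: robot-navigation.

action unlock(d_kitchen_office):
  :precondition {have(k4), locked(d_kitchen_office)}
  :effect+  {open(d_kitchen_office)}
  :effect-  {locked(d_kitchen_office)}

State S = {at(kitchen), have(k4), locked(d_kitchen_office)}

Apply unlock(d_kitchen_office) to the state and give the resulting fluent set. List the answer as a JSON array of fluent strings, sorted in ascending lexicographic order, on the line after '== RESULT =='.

Progress:
  pre ⊆ S: {have(k4), locked(d_kitchen_office)} ⊆ S  — applicable
  S \ del = {at(kitchen), have(k4)}
  ∪ add   = {at(kitchen), have(k4), open(d_kitchen_office)}

== RESULT ==
["at(kitchen)", "have(k4)", "open(d_kitchen_office)"]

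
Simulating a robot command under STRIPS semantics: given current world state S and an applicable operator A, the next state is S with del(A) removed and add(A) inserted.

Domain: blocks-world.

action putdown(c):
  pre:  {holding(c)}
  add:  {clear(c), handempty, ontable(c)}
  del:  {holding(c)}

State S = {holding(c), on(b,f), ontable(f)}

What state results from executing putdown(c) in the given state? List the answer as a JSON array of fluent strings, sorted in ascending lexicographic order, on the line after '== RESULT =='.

Compute (S \ del) ∪ add:
  pre ⊆ S: {holding(c)} ⊆ S  — applicable
  S \ del = {on(b,f), ontable(f)}
  ∪ add   = {clear(c), handempty, on(b,f), ontable(c), ontable(f)}

== RESULT ==
["clear(c)", "handempty", "on(b,f)", "ontable(c)", "ontable(f)"]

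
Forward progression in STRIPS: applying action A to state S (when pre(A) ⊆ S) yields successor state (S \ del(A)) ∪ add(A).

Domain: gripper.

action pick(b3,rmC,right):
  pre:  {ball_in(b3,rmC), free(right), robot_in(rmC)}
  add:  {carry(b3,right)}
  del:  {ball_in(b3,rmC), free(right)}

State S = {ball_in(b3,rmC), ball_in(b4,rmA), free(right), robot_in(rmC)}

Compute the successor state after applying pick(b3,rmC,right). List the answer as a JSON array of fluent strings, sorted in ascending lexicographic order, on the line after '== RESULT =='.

Compute (S \ del) ∪ add:
  pre ⊆ S: {ball_in(b3,rmC), free(right), robot_in(rmC)} ⊆ S  — applicable
  S \ del = {ball_in(b4,rmA), robot_in(rmC)}
  ∪ add   = {ball_in(b4,rmA), carry(b3,right), robot_in(rmC)}

== RESULT ==
["ball_in(b4,rmA)", "carry(b3,right)", "robot_in(rmC)"]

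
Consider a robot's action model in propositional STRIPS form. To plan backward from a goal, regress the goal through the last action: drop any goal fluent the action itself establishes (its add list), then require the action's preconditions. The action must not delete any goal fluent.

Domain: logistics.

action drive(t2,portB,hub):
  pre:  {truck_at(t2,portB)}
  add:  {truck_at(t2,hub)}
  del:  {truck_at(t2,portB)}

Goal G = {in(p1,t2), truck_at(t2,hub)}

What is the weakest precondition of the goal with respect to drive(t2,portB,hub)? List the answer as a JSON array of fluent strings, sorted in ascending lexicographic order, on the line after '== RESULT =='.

Compute (G \ add) ∪ pre:
  G ∩ del = {}  (empty — regression defined)
  G \ add = {in(p1,t2), truck_at(t2,hub)} \ {truck_at(t2,hub)} = {in(p1,t2)}
  ∪ pre   = {in(p1,t2)} ∪ {truck_at(t2,portB)}
          = {in(p1,t2), truck_at(t2,portB)}

== RESULT ==
["in(p1,t2)", "truck_at(t2,portB)"]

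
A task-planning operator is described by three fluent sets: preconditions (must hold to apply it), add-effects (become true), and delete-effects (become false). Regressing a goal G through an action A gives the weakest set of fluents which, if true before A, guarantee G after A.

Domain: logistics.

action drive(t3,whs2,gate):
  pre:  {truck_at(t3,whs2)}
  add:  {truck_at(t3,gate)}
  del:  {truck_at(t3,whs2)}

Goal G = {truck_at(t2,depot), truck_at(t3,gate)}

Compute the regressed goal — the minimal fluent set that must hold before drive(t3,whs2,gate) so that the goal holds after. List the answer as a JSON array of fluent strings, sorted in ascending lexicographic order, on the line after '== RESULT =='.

Regress:
  G ∩ del = {}  (empty — regression defined)
  G \ add = {truck_at(t2,depot), truck_at(t3,gate)} \ {truck_at(t3,gate)} = {truck_at(t2,depot)}
  ∪ pre   = {truck_at(t2,depot)} ∪ {truck_at(t3,whs2)}
          = {truck_at(t2,depot), truck_at(t3,whs2)}

== RESULT ==
["truck_at(t2,depot)", "truck_at(t3,whs2)"]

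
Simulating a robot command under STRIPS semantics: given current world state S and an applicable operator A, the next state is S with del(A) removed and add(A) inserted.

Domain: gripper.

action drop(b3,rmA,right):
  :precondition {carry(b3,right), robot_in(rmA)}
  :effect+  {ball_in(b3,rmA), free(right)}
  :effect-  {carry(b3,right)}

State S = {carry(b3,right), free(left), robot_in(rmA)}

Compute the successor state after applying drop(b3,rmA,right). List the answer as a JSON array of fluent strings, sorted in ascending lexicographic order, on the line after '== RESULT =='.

Compute (S \ del) ∪ add:
  pre ⊆ S: {carry(b3,right), robot_in(rmA)} ⊆ S  — applicable
  S \ del = {free(left), robot_in(rmA)}
  ∪ add   = {ball_in(b3,rmA), free(left), free(right), robot_in(rmA)}

== RESULT ==
["ball_in(b3,rmA)", "free(left)", "free(right)", "robot_in(rmA)"]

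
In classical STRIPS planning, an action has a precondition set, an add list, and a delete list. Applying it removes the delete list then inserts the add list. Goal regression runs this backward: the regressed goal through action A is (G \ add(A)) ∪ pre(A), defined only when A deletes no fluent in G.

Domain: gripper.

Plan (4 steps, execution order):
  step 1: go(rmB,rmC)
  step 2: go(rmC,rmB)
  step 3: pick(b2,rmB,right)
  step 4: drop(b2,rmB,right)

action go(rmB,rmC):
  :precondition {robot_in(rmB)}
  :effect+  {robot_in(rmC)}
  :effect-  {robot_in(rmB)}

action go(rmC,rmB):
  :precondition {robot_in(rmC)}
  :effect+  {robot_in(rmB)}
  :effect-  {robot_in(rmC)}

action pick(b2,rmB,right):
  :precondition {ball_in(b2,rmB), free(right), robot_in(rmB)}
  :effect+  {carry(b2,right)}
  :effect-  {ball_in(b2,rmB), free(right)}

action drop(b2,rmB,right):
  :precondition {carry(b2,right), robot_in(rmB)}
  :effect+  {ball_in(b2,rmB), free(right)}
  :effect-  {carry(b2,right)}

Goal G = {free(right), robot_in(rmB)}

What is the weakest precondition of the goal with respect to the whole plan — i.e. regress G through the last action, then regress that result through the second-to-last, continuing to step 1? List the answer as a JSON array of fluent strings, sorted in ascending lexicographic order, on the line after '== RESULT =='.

Regress step by step:
  through step 4 (drop(b2,rmB,right)): drop {free(right)}, keep {robot_in(rmB)}, require {carry(b2,right), robot_in(rmB)}
    → {carry(b2,right), robot_in(rmB)}
  through step 3 (pick(b2,rmB,right)): drop {carry(b2,right)}, keep {robot_in(rmB)}, require {ball_in(b2,rmB), free(right), robot_in(rmB)}
    → {ball_in(b2,rmB), free(right), robot_in(rmB)}
  through step 2 (go(rmC,rmB)): drop {robot_in(rmB)}, keep {ball_in(b2,rmB), free(right)}, require {robot_in(rmC)}
    → {ball_in(b2,rmB), free(right), robot_in(rmC)}
  through step 1 (go(rmB,rmC)): drop {robot_in(rmC)}, keep {ball_in(b2,rmB), free(right)}, require {robot_in(rmB)}
    → {ball_in(b2,rmB), free(right), robot_in(rmB)}

== RESULT ==
["ball_in(b2,rmB)", "free(right)", "robot_in(rmB)"]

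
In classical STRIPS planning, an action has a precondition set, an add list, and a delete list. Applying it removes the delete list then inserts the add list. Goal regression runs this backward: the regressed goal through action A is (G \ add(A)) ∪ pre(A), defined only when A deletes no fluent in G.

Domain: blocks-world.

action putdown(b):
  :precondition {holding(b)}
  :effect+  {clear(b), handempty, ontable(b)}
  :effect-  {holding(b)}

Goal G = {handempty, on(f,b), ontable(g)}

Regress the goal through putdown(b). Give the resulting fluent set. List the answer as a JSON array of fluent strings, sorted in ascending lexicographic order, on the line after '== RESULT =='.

Regress:
  G ∩ del = {}  (empty — regression defined)
  G \ add = {handempty, on(f,b), ontable(g)} \ {clear(b), handempty, ontable(b)} = {on(f,b), ontable(g)}
  ∪ pre   = {on(f,b), ontable(g)} ∪ {holding(b)}
          = {holding(b), on(f,b), ontable(g)}

== RESULT ==
["holding(b)", "on(f,b)", "ontable(g)"]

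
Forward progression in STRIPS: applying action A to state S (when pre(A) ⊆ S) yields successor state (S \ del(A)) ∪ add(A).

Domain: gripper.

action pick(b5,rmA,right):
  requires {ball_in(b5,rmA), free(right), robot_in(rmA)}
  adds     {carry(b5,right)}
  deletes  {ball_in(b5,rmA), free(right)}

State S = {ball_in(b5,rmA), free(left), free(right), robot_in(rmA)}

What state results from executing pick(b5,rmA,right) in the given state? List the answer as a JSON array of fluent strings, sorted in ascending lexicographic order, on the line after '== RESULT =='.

Progress:
  pre ⊆ S: {ball_in(b5,rmA), free(right), robot_in(rmA)} ⊆ S  — applicable
  S \ del = {free(left), robot_in(rmA)}
  ∪ add   = {carry(b5,right), free(left), robot_in(rmA)}

== RESULT ==
["carry(b5,right)", "free(left)", "robot_in(rmA)"]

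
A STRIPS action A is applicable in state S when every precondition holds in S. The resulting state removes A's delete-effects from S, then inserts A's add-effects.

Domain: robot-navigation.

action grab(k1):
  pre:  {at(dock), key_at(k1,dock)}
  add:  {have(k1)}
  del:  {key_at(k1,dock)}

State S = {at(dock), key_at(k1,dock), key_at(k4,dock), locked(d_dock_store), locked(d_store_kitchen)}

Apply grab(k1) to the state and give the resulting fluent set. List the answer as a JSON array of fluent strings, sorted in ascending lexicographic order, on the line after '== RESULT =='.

Progress:
  pre ⊆ S: {at(dock), key_at(k1,dock)} ⊆ S  — applicable
  S \ del = {at(dock), key_at(k4,dock), locked(d_dock_store), locked(d_store_kitchen)}
  ∪ add   = {at(dock), have(k1), key_at(k4,dock), locked(d_dock_store), locked(d_store_kitchen)}

== RESULT ==
["at(dock)", "have(k1)", "key_at(k4,dock)", "locked(d_dock_store)", "locked(d_store_kitchen)"]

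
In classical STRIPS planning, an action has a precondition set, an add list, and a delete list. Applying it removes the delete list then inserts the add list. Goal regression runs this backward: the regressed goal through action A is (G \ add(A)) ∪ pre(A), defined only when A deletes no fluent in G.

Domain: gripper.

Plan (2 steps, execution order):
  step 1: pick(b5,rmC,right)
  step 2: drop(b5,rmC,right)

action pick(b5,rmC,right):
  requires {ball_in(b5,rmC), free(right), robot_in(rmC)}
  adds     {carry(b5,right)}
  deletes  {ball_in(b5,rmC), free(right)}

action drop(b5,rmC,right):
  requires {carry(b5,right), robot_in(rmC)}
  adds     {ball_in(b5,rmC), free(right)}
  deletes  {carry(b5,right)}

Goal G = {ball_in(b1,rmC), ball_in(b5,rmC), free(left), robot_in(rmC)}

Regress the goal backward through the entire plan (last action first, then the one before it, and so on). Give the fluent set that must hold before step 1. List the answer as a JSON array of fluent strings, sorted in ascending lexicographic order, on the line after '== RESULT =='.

Work backward from the goal:
  through step 2 (drop(b5,rmC,right)): drop {ball_in(b5,rmC)}, keep {ball_in(b1,rmC), free(left), robot_in(rmC)}, require {carry(b5,right), robot_in(rmC)}
    → {ball_in(b1,rmC), carry(b5,right), free(left), robot_in(rmC)}
  through step 1 (pick(b5,rmC,right)): drop {carry(b5,right)}, keep {ball_in(b1,rmC), free(left), robot_in(rmC)}, require {ball_in(b5,rmC), free(right), robot_in(rmC)}
    → {ball_in(b1,rmC), ball_in(b5,rmC), free(left), free(right), robot_in(rmC)}

== RESULT ==
["ball_in(b1,rmC)", "ball_in(b5,rmC)", "free(left)", "free(right)", "robot_in(rmC)"]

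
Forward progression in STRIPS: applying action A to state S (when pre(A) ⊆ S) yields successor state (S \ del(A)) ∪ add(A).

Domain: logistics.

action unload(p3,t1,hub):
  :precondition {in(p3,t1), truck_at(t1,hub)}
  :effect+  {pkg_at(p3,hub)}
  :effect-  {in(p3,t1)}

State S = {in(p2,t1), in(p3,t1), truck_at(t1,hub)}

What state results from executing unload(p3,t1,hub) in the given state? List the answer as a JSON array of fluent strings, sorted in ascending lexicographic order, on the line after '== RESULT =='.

Progress:
  pre ⊆ S: {in(p3,t1), truck_at(t1,hub)} ⊆ S  — applicable
  S \ del = {in(p2,t1), truck_at(t1,hub)}
  ∪ add   = {in(p2,t1), pkg_at(p3,hub), truck_at(t1,hub)}

== RESULT ==
["in(p2,t1)", "pkg_at(p3,hub)", "truck_at(t1,hub)"]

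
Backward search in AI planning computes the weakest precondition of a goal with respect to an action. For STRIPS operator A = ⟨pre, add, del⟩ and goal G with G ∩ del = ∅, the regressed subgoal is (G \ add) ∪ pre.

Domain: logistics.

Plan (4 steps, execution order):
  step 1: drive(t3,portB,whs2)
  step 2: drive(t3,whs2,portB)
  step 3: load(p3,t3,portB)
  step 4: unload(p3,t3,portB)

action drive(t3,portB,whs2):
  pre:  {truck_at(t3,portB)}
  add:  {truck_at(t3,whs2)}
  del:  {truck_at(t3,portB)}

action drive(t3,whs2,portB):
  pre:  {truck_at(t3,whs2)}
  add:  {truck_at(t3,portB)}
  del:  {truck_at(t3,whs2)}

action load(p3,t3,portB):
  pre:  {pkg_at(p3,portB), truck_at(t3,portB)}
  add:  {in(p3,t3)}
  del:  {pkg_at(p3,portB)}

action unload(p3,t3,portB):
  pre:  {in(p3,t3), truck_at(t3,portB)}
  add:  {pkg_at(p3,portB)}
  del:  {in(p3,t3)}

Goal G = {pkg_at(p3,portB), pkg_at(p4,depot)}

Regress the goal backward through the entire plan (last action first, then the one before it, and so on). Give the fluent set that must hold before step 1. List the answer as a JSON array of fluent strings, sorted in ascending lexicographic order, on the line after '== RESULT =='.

Regress step by step:
  through step 4 (unload(p3,t3,portB)): drop {pkg_at(p3,portB)}, keep {pkg_at(p4,depot)}, require {in(p3,t3), truck_at(t3,portB)}
    → {in(p3,t3), pkg_at(p4,depot), truck_at(t3,portB)}
  through step 3 (load(p3,t3,portB)): drop {in(p3,t3)}, keep {pkg_at(p4,depot), truck_at(t3,portB)}, require {pkg_at(p3,portB), truck_at(t3,portB)}
    → {pkg_at(p3,portB), pkg_at(p4,depot), truck_at(t3,portB)}
  through step 2 (drive(t3,whs2,portB)): drop {truck_at(t3,portB)}, keep {pkg_at(p3,portB), pkg_at(p4,depot)}, require {truck_at(t3,whs2)}
    → {pkg_at(p3,portB), pkg_at(p4,depot), truck_at(t3,whs2)}
  through step 1 (drive(t3,portB,whs2)): drop {truck_at(t3,whs2)}, keep {pkg_at(p3,portB), pkg_at(p4,depot)}, require {truck_at(t3,portB)}
    → {pkg_at(p3,portB), pkg_at(p4,depot), truck_at(t3,portB)}

== RESULT ==
["pkg_at(p3,portB)", "pkg_at(p4,depot)", "truck_at(t3,portB)"]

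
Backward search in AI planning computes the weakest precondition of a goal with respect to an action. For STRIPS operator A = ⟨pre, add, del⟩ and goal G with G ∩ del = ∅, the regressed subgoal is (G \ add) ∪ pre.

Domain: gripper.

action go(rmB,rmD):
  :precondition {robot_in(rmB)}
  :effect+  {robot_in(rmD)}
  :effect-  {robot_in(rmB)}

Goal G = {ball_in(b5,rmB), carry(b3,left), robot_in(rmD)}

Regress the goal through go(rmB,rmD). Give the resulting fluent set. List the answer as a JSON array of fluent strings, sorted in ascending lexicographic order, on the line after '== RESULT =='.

Regress:
  G ∩ del = {}  (empty — regression defined)
  G \ add = {ball_in(b5,rmB), carry(b3,left), robot_in(rmD)} \ {robot_in(rmD)} = {ball_in(b5,rmB), carry(b3,left)}
  ∪ pre   = {ball_in(b5,rmB), carry(b3,left)} ∪ {robot_in(rmB)}
          = {ball_in(b5,rmB), carry(b3,left), robot_in(rmB)}

== RESULT ==
["ball_in(b5,rmB)", "carry(b3,left)", "robot_in(rmB)"]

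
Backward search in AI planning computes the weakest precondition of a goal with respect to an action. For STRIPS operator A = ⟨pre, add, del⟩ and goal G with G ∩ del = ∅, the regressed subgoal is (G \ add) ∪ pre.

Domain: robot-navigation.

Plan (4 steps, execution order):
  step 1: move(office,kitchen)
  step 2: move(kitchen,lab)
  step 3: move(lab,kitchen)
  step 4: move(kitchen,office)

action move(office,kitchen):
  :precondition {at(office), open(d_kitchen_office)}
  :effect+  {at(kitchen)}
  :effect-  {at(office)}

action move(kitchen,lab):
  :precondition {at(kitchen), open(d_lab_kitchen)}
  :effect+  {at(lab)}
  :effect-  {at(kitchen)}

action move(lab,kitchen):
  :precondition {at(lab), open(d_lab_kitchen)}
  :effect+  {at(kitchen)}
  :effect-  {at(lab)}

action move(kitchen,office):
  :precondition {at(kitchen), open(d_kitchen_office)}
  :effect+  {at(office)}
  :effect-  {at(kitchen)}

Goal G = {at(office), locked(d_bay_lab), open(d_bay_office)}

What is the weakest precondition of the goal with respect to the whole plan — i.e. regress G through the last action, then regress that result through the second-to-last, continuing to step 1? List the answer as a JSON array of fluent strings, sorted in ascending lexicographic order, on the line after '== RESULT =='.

Work backward from the goal:
  through step 4 (move(kitchen,office)): drop {at(office)}, keep {locked(d_bay_lab), open(d_bay_office)}, require {at(kitchen), open(d_kitchen_office)}
    → {at(kitchen), locked(d_bay_lab), open(d_bay_office), open(d_kitchen_office)}
  through step 3 (move(lab,kitchen)): drop {at(kitchen)}, keep {locked(d_bay_lab), open(d_bay_office), open(d_kitchen_office)}, require {at(lab), open(d_lab_kitchen)}
    → {at(lab), locked(d_bay_lab), open(d_bay_office), open(d_kitchen_office), open(d_lab_kitchen)}
  through step 2 (move(kitchen,lab)): drop {at(lab)}, keep {locked(d_bay_lab), open(d_bay_office), open(d_kitchen_office), open(d_lab_kitchen)}, require {at(kitchen), open(d_lab_kitchen)}
    → {at(kitchen), locked(d_bay_lab), open(d_bay_office), open(d_kitchen_office), open(d_lab_kitchen)}
  through step 1 (move(office,kitchen)): drop {at(kitchen)}, keep {locked(d_bay_lab), open(d_bay_office), open(d_kitchen_office), open(d_lab_kitchen)}, require {at(office), open(d_kitchen_office)}
    → {at(office), locked(d_bay_lab), open(d_bay_office), open(d_kitchen_office), open(d_lab_kitchen)}

== RESULT ==
["at(office)", "locked(d_bay_lab)", "open(d_bay_office)", "open(d_kitchen_office)", "open(d_lab_kitchen)"]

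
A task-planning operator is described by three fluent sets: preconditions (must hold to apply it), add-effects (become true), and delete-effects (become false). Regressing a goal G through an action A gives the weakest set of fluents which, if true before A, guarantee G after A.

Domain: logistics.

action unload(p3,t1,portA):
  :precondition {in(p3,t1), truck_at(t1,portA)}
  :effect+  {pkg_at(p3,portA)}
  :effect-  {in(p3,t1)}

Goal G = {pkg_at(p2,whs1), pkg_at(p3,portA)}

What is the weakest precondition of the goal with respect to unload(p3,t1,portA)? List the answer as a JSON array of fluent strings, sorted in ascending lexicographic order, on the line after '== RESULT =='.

Compute (G \ add) ∪ pre:
  G ∩ del = {}  (empty — regression defined)
  G \ add = {pkg_at(p2,whs1), pkg_at(p3,portA)} \ {pkg_at(p3,portA)} = {pkg_at(p2,whs1)}
  ∪ pre   = {pkg_at(p2,whs1)} ∪ {in(p3,t1), truck_at(t1,portA)}
          = {in(p3,t1), pkg_at(p2,whs1), truck_at(t1,portA)}

== RESULT ==
["in(p3,t1)", "pkg_at(p2,whs1)", "truck_at(t1,portA)"]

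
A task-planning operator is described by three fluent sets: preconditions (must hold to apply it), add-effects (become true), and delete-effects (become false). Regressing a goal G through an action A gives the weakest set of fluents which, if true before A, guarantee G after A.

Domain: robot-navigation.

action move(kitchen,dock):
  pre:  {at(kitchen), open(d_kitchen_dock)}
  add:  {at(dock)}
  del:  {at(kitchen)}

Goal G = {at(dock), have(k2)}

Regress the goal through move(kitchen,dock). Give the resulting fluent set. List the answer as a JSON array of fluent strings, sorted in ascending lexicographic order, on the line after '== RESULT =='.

Regress:
  G ∩ del = {}  (empty — regression defined)
  G \ add = {at(dock), have(k2)} \ {at(dock)} = {have(k2)}
  ∪ pre   = {have(k2)} ∪ {at(kitchen), open(d_kitchen_dock)}
          = {at(kitchen), have(k2), open(d_kitchen_dock)}

== RESULT ==
["at(kitchen)", "have(k2)", "open(d_kitchen_dock)"]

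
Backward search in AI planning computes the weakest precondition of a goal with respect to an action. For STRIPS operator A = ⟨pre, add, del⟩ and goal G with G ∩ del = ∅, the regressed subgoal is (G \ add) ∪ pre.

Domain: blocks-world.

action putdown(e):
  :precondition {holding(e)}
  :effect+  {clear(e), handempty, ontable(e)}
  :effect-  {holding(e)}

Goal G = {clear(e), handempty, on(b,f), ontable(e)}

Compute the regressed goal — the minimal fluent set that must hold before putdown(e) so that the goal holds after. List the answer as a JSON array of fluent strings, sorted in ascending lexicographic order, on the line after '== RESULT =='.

Compute (G \ add) ∪ pre:
  G ∩ del = {}  (empty — regression defined)
  G \ add = {clear(e), handempty, on(b,f), ontable(e)} \ {clear(e), handempty, ontable(e)} = {on(b,f)}
  ∪ pre   = {on(b,f)} ∪ {holding(e)}
          = {holding(e), on(b,f)}

== RESULT ==
["holding(e)", "on(b,f)"]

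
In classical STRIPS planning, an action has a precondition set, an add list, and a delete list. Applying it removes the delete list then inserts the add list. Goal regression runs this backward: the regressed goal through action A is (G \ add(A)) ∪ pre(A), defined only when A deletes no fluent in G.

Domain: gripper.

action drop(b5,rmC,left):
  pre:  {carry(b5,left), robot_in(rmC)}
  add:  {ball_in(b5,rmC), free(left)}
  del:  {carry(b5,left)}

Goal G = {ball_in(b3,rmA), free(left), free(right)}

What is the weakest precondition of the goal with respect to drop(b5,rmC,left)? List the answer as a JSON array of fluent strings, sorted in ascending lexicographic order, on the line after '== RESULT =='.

Regress:
  G ∩ del = {}  (empty — regression defined)
  G \ add = {ball_in(b3,rmA), free(left), free(right)} \ {ball_in(b5,rmC), free(left)} = {ball_in(b3,rmA), free(right)}
  ∪ pre   = {ball_in(b3,rmA), free(right)} ∪ {carry(b5,left), robot_in(rmC)}
          = {ball_in(b3,rmA), carry(b5,left), free(right), robot_in(rmC)}

== RESULT ==
["ball_in(b3,rmA)", "carry(b5,left)", "free(right)", "robot_in(rmC)"]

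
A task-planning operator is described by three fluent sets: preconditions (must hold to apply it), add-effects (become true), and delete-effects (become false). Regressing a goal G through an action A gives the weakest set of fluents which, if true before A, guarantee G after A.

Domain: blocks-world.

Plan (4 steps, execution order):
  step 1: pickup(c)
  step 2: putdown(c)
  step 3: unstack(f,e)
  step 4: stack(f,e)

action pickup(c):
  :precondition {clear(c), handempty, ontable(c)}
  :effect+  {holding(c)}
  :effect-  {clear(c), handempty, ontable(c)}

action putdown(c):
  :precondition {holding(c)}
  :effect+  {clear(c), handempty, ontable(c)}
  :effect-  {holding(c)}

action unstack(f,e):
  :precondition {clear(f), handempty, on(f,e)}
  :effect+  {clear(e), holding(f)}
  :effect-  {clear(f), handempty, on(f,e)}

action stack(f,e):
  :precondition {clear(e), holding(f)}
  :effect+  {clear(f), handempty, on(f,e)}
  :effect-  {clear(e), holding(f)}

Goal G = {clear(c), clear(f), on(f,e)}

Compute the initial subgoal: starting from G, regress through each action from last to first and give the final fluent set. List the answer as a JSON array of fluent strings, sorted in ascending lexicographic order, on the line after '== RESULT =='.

Regress step by step:
  through step 4 (stack(f,e)): drop {clear(f), on(f,e)}, keep {clear(c)}, require {clear(e), holding(f)}
    → {clear(c), clear(e), holding(f)}
  through step 3 (unstack(f,e)): drop {clear(e), holding(f)}, keep {clear(c)}, require {clear(f), handempty, on(f,e)}
    → {clear(c), clear(f), handempty, on(f,e)}
  through step 2 (putdown(c)): drop {clear(c), handempty}, keep {clear(f), on(f,e)}, require {holding(c)}
    → {clear(f), holding(c), on(f,e)}
  through step 1 (pickup(c)): drop {holding(c)}, keep {clear(f), on(f,e)}, require {clear(c), handempty, ontable(c)}
    → {clear(c), clear(f), handempty, on(f,e), ontable(c)}

== RESULT ==
["clear(c)", "clear(f)", "handempty", "on(f,e)", "ontable(c)"]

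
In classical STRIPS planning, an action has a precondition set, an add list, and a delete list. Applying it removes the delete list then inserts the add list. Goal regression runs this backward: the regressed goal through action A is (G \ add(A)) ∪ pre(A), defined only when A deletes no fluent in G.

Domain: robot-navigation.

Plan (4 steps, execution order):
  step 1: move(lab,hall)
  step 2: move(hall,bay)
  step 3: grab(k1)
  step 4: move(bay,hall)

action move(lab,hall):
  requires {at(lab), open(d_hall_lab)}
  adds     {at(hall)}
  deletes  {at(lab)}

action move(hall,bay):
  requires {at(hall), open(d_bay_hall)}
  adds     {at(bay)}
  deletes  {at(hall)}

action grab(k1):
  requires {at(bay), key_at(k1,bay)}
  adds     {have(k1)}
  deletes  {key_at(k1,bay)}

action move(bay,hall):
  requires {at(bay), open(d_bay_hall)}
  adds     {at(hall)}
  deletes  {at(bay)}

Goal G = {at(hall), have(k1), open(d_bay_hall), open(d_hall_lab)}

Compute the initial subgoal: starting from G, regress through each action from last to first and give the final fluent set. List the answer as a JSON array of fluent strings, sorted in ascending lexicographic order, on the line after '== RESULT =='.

Regress step by step:
  through step 4 (move(bay,hall)): drop {at(hall)}, keep {have(k1), open(d_bay_hall), open(d_hall_lab)}, require {at(bay), open(d_bay_hall)}
    → {at(bay), have(k1), open(d_bay_hall), open(d_hall_lab)}
  through step 3 (grab(k1)): drop {have(k1)}, keep {at(bay), open(d_bay_hall), open(d_hall_lab)}, require {at(bay), key_at(k1,bay)}
    → {at(bay), key_at(k1,bay), open(d_bay_hall), open(d_hall_lab)}
  through step 2 (move(hall,bay)): drop {at(bay)}, keep {key_at(k1,bay), open(d_bay_hall), open(d_hall_lab)}, require {at(hall), open(d_bay_hall)}
    → {at(hall), key_at(k1,bay), open(d_bay_hall), open(d_hall_lab)}
  through step 1 (move(lab,hall)): drop {at(hall)}, keep {key_at(k1,bay), open(d_bay_hall), open(d_hall_lab)}, require {at(lab), open(d_hall_lab)}
    → {at(lab), key_at(k1,bay), open(d_bay_hall), open(d_hall_lab)}

== RESULT ==
["at(lab)", "key_at(k1,bay)", "open(d_bay_hall)", "open(d_hall_lab)"]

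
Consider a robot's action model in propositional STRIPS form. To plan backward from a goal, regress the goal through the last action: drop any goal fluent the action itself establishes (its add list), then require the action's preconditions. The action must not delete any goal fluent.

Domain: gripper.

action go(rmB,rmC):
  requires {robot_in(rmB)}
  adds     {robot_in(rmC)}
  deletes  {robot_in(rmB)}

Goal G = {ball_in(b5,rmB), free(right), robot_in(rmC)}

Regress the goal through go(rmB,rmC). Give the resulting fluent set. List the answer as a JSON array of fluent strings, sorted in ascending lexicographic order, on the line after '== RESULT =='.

Regress:
  G ∩ del = {}  (empty — regression defined)
  G \ add = {ball_in(b5,rmB), free(right), robot_in(rmC)} \ {robot_in(rmC)} = {ball_in(b5,rmB), free(right)}
  ∪ pre   = {ball_in(b5,rmB), free(right)} ∪ {robot_in(rmB)}
          = {ball_in(b5,rmB), free(right), robot_in(rmB)}

== RESULT ==
["ball_in(b5,rmB)", "free(right)", "robot_in(rmB)"]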